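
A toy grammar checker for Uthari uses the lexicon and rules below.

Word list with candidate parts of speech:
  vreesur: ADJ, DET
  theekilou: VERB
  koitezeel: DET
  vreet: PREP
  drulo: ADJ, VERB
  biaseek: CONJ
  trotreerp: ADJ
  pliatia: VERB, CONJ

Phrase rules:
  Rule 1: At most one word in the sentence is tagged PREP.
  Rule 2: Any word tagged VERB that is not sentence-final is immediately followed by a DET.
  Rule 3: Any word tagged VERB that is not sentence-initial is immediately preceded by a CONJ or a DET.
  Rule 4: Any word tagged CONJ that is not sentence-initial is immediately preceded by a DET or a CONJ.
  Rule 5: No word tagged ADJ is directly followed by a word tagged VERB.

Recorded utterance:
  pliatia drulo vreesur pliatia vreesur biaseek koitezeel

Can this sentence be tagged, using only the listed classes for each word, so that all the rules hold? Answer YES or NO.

Candidates per position — 1:pliatia {VERB,CONJ}; 2:drulo {ADJ,VERB}; 3:vreesur {ADJ,DET}; 4:pliatia {VERB,CONJ}; 5:vreesur {ADJ,DET}; 6:biaseek {CONJ}; 7:koitezeel {DET}.
One satisfying assignment: CONJ VERB DET CONJ DET CONJ DET.
Checking: rule 1 ok; rule 2 ok; rule 3 ok; rule 4 ok; rule 5 ok.

YES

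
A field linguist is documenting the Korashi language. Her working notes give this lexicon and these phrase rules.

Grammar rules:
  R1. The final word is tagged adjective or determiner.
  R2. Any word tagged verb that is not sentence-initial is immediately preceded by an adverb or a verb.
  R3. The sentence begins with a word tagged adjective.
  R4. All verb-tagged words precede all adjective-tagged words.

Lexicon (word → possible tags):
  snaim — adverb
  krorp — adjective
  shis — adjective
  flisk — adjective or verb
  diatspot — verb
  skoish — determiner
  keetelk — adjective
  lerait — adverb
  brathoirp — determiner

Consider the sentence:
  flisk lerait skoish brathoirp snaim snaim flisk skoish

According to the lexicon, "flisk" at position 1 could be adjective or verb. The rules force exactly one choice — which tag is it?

adjective

Candidates per position — 1:flisk {adjective,verb}; 2:lerait {adverb}; 3:skoish {determiner}; 4:brathoirp {determiner}; 5:snaim {adverb}; 6:snaim {adverb}; 7:flisk {adjective,verb}; 8:skoish {determiner}.
Position 1: verb is ruled out by rule 3; that leaves adjective.
Position 7: verb is ruled out by rule 4; that leaves adjective.
So the tagging must be: adjective adverb determiner determiner adverb adverb adjective determiner.
Check: rule 1 ok; rule 2 ok; rule 3 ok; rule 4 ok.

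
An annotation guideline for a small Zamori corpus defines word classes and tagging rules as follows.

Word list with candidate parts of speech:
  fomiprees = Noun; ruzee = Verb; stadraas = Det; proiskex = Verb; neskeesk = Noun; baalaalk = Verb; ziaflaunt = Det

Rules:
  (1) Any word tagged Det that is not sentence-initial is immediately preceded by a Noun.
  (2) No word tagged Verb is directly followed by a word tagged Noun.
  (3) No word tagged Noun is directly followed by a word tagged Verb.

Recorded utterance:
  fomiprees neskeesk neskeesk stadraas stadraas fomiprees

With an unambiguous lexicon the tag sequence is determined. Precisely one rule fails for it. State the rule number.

Fixed tagging: Noun Noun Noun Det Det Noun.
Rule check: R1 ✗, R2 ✓, R3 ✓.
Only rule 1 fails.

1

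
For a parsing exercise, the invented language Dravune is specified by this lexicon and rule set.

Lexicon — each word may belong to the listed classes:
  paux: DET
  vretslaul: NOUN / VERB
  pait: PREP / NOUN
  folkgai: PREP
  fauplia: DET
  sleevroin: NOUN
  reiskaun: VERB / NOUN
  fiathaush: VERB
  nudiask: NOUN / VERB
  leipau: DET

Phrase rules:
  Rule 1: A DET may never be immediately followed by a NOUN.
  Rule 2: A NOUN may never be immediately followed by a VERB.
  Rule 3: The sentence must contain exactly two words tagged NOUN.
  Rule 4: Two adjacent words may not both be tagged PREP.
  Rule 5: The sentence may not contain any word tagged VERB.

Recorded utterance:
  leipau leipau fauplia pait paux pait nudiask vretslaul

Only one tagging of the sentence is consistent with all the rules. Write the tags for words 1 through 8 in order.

Candidates per position — 1:leipau {DET}; 2:leipau {DET}; 3:fauplia {DET}; 4:pait {PREP,NOUN}; 5:paux {DET}; 6:pait {PREP,NOUN}; 7:nudiask {NOUN,VERB}; 8:vretslaul {NOUN,VERB}.
Position 4: tagging it NOUN would leave rule 1 unsatisfiable, so it must be PREP.
Position 6: tagging it NOUN would leave rule 1 unsatisfiable, so it must be PREP.
Position 7: tagging it VERB would leave rule 3 unsatisfiable, so it must be NOUN.
Position 8: tagging it VERB would leave rule 2 unsatisfiable, so it must be NOUN.
The only consistent sequence is: DET DET DET PREP DET PREP NOUN NOUN.
Rule-by-rule: rule 1 ok; rule 2 ok; rule 3 ok; rule 4 ok; rule 5 ok.

DET DET DET PREP DET PREP NOUN NOUN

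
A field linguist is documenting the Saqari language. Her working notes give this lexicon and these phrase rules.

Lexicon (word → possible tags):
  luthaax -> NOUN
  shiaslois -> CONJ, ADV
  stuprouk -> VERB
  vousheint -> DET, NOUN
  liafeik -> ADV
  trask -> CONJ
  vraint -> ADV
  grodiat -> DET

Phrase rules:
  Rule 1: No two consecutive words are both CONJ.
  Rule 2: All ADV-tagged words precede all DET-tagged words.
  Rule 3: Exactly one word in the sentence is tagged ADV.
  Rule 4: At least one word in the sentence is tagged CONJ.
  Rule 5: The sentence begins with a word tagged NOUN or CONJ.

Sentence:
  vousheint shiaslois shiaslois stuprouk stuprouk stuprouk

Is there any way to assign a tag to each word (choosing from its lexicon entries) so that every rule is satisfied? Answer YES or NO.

YES

Candidates per position — 1:vousheint {DET,NOUN}; 2:shiaslois {CONJ,ADV}; 3:shiaslois {CONJ,ADV}; 4:stuprouk {VERB}; 5:stuprouk {VERB}; 6:stuprouk {VERB}.
One satisfying assignment: NOUN ADV CONJ VERB VERB VERB.
Check: rule 1 satisfied; rule 2 satisfied; rule 3 satisfied; rule 4 satisfied; rule 5 satisfied.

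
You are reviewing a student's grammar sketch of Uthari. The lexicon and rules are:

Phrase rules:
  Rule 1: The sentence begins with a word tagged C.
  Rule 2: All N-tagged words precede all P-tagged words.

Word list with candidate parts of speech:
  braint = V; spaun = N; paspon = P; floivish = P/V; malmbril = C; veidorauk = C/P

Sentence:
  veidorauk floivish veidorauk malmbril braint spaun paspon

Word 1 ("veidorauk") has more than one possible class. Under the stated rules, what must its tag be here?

C

Candidates per position — 1:veidorauk {C,P}; 2:floivish {P,V}; 3:veidorauk {C,P}; 4:malmbril {C}; 5:braint {V}; 6:spaun {N}; 7:paspon {P}.
At position 1, choosing P makes rule 1 impossible to satisfy; hence C.
At position 2, choosing P makes rule 2 impossible to satisfy; hence V.
At position 3, choosing P makes rule 2 impossible to satisfy; hence C.
So the tagging must be: C V C C V N P.
Check: rule 1 holds; rule 2 holds.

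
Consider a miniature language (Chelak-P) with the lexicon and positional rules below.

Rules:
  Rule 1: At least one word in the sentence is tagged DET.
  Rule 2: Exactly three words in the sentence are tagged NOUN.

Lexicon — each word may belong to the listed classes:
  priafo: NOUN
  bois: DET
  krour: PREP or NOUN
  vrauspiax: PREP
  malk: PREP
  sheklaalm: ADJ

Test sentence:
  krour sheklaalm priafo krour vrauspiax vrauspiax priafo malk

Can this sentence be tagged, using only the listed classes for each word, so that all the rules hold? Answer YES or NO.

Candidates per position — 1:krour {PREP,NOUN}; 2:sheklaalm {ADJ}; 3:priafo {NOUN}; 4:krour {PREP,NOUN}; 5:vrauspiax {PREP}; 6:vrauspiax {PREP}; 7:priafo {NOUN}; 8:malk {PREP}.
Rule 1 cannot be satisfied by any choice of tags from the lexicon.
So there is no consistent tagging.

NO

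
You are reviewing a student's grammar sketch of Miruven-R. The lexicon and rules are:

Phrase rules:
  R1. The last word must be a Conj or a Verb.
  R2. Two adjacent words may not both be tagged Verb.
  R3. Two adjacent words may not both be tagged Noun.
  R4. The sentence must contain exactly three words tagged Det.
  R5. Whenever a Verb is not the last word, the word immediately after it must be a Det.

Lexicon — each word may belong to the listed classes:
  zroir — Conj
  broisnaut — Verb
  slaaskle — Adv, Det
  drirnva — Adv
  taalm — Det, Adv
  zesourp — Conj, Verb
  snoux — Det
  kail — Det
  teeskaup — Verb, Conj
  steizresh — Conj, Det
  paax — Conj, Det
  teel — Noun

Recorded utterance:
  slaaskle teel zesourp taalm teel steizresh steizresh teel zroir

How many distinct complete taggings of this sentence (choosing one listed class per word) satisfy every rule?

7

Candidates per position — 1:slaaskle {Adv,Det}; 2:teel {Noun}; 3:zesourp {Conj,Verb}; 4:taalm {Det,Adv}; 5:teel {Noun}; 6:steizresh {Conj,Det}; 7:steizresh {Conj,Det}; 8:teel {Noun}; 9:zroir {Conj}.
There are 32 candidate sequences in total.
Checking each against the rules leaves 7 sequences.
Count = 7.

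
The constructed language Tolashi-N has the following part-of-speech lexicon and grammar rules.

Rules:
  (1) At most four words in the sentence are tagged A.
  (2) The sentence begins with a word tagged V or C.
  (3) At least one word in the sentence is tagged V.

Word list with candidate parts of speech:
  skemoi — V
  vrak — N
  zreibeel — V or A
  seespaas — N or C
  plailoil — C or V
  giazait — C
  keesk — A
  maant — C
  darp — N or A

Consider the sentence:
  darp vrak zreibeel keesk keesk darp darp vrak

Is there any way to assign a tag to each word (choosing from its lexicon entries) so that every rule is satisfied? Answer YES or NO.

NO

Candidates per position — 1:darp {N,A}; 2:vrak {N}; 3:zreibeel {V,A}; 4:keesk {A}; 5:keesk {A}; 6:darp {N,A}; 7:darp {N,A}; 8:vrak {N}.
Rule 2 cannot be satisfied by any choice of tags from the lexicon.
So there is no consistent tagging.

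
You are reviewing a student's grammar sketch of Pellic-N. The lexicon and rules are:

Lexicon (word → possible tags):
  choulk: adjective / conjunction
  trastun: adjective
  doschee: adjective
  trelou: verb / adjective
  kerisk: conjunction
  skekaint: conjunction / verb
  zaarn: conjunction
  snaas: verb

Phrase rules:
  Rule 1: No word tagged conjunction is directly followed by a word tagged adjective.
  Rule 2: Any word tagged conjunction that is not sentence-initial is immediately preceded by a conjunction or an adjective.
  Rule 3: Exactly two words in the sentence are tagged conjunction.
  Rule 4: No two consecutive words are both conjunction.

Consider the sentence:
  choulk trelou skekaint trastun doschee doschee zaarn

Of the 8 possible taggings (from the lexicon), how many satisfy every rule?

Candidates per position — 1:choulk {adjective,conjunction}; 2:trelou {verb,adjective}; 3:skekaint {conjunction,verb}; 4:trastun {adjective}; 5:doschee {adjective}; 6:doschee {adjective}; 7:zaarn {conjunction}.
There are 8 candidate sequences in total.
The sequences that satisfy every rule: conjunction verb verb adjective adjective adjective conjunction.
Count = 1.

1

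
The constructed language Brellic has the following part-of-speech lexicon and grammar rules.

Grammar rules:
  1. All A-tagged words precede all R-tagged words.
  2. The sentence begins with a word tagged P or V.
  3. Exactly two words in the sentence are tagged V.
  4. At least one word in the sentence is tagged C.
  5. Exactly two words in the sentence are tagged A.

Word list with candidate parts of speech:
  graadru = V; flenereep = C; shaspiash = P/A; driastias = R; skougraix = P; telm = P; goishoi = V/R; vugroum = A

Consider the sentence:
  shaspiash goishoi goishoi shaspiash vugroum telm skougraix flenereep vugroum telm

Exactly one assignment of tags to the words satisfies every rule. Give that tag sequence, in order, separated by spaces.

Candidates per position — 1:shaspiash {P,A}; 2:goishoi {V,R}; 3:goishoi {V,R}; 4:shaspiash {P,A}; 5:vugroum {A}; 6:telm {P}; 7:skougraix {P}; 8:flenereep {C}; 9:vugroum {A}; 10:telm {P}.
Word 1 cannot be A — rule 2 would then fail for every completion. It is P.
Word 2 cannot be R — rule 1 would then fail for every completion. It is V.
Word 3 cannot be R — rule 1 would then fail for every completion. It is V.
Word 4 cannot be A — rule 5 would then fail for every completion. It is P.
So the tagging must be: P V V P A P P C A P.
Verifying each rule — rule 1 satisfied; rule 2 satisfied; rule 3 satisfied; rule 4 satisfied; rule 5 satisfied.

P V V P A P P C A P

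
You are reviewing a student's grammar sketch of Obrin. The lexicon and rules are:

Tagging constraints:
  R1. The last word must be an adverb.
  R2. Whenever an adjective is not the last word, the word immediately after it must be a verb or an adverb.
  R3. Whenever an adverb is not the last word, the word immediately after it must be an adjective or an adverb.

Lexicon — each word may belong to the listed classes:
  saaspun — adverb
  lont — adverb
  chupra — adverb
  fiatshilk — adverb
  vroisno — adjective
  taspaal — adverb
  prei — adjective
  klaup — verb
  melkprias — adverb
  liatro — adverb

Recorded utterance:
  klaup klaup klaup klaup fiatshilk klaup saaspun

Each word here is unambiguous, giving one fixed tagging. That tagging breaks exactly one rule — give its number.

3

Fixed tagging: verb verb verb verb adverb verb adverb.
Applying the rules: R1 ok, R2 ok, R3 fails.
Only rule 3 fails.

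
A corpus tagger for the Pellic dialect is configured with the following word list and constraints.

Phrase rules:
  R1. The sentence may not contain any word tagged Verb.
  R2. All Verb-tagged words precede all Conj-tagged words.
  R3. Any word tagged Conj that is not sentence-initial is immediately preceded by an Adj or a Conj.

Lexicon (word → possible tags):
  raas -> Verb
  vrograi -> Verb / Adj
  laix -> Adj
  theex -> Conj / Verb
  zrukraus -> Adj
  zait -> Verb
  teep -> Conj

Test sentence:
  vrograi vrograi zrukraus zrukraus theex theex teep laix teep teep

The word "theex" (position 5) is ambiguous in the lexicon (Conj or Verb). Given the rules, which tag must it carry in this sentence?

Candidates per position — 1:vrograi {Verb,Adj}; 2:vrograi {Verb,Adj}; 3:zrukraus {Adj}; 4:zrukraus {Adj}; 5:theex {Conj,Verb}; 6:theex {Conj,Verb}; 7:teep {Conj}; 8:laix {Adj}; 9:teep {Conj}; 10:teep {Conj}.
Position 1: tagging it Verb would leave rule 1 unsatisfiable, so it must be Adj.
Position 2: tagging it Verb would leave rule 1 unsatisfiable, so it must be Adj.
Position 5: tagging it Verb would leave rule 1 unsatisfiable, so it must be Conj.
Position 6: tagging it Verb would leave rule 1 unsatisfiable, so it must be Conj.
So the tagging must be: Adj Adj Adj Adj Conj Conj Conj Adj Conj Conj.
Rule-by-rule: rule 1 satisfied; rule 2 satisfied; rule 3 satisfied.

Conj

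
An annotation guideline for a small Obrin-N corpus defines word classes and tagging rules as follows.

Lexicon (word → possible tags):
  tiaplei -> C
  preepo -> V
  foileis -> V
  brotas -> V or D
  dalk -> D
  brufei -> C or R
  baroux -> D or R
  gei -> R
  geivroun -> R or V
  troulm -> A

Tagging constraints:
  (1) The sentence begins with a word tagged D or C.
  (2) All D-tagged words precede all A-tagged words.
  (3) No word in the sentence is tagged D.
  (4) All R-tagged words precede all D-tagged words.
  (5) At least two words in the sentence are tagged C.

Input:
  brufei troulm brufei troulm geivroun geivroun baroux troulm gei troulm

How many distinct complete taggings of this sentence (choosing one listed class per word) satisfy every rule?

Candidates per position — 1:brufei {C,R}; 2:troulm {A}; 3:brufei {C,R}; 4:troulm {A}; 5:geivroun {R,V}; 6:geivroun {R,V}; 7:baroux {D,R}; 8:troulm {A}; 9:gei {R}; 10:troulm {A}.
There are 32 candidate sequences in total.
The sequences that satisfy every rule: C A C A R R R A R A; C A C A R V R A R A; C A C A V R R A R A; C A C A V V R A R A.
Count = 4.

4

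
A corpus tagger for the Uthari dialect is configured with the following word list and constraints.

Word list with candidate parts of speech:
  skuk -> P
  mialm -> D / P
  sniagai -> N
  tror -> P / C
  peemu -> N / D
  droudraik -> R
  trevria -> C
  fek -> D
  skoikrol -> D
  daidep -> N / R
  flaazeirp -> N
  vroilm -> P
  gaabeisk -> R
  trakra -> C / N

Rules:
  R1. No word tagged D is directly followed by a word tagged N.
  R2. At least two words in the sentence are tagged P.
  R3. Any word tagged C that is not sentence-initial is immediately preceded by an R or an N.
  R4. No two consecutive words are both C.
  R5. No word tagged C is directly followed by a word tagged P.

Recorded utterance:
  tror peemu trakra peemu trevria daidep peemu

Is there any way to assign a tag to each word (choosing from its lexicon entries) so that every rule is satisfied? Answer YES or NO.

NO

Candidates per position — 1:tror {P,C}; 2:peemu {N,D}; 3:trakra {C,N}; 4:peemu {N,D}; 5:trevria {C}; 6:daidep {N,R}; 7:peemu {N,D}.
Rule 2 cannot be satisfied by any choice of tags from the lexicon.
So there is no consistent tagging.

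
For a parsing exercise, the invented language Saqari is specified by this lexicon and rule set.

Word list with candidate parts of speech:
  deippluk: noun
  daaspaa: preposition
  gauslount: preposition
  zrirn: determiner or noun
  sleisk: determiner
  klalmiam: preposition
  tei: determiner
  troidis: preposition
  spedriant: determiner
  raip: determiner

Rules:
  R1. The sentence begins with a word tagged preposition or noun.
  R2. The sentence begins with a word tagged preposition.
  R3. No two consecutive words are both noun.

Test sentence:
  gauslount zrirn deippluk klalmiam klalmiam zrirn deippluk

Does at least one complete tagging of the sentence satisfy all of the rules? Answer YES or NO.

Candidates per position — 1:gauslount {preposition}; 2:zrirn {determiner,noun}; 3:deippluk {noun}; 4:klalmiam {preposition}; 5:klalmiam {preposition}; 6:zrirn {determiner,noun}; 7:deippluk {noun}.
One satisfying assignment: preposition determiner noun preposition preposition determiner noun.
Checking: rule 1 ok; rule 2 ok; rule 3 ok.

YES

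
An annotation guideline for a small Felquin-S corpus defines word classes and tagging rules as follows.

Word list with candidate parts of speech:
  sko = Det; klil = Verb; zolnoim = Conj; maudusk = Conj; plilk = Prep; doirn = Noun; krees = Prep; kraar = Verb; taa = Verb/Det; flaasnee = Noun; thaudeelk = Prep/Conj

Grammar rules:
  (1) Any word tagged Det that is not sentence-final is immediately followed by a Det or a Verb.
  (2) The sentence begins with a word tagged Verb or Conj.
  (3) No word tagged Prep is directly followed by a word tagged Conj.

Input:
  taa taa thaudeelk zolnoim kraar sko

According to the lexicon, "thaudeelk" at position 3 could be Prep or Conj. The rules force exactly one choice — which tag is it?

Conj

Candidates per position — 1:taa {Verb,Det}; 2:taa {Verb,Det}; 3:thaudeelk {Prep,Conj}; 4:zolnoim {Conj}; 5:kraar {Verb}; 6:sko {Det}.
If word 1 were Det, no tagging could satisfy rule 2; so word 1 is Verb.
If word 2 were Det, no tagging could satisfy rule 1; so word 2 is Verb.
If word 3 were Prep, no tagging could satisfy rule 3; so word 3 is Conj.
So the tagging must be: Verb Verb Conj Conj Verb Det.
Checking: rule 1 satisfied; rule 2 satisfied; rule 3 satisfied.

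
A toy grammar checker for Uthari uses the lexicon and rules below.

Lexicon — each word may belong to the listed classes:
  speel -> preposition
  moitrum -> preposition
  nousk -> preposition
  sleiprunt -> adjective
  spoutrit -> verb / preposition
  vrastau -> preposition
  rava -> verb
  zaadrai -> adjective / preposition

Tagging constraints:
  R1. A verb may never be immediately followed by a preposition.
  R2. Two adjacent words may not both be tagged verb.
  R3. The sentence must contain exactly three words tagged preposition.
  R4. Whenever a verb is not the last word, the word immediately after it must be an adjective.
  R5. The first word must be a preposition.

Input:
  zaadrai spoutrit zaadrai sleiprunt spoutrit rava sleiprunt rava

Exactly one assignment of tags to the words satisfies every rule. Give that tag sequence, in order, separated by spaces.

preposition preposition adjective adjective preposition verb adjective verb

Candidates per position — 1:zaadrai {adjective,preposition}; 2:spoutrit {verb,preposition}; 3:zaadrai {adjective,preposition}; 4:sleiprunt {adjective}; 5:spoutrit {verb,preposition}; 6:rava {verb}; 7:sleiprunt {adjective}; 8:rava {verb}.
Position 1: adjective is ruled out by rule 5; that leaves preposition.
Position 5: verb is ruled out by rule 2; that leaves preposition.
The remaining ambiguous positions (2, 3) are resolved jointly — only one combination satisfies every rule.
That leaves exactly one tagging: preposition preposition adjective adjective preposition verb adjective verb.
Rule-by-rule: rule 1 satisfied; rule 2 satisfied; rule 3 satisfied; rule 4 satisfied; rule 5 satisfied.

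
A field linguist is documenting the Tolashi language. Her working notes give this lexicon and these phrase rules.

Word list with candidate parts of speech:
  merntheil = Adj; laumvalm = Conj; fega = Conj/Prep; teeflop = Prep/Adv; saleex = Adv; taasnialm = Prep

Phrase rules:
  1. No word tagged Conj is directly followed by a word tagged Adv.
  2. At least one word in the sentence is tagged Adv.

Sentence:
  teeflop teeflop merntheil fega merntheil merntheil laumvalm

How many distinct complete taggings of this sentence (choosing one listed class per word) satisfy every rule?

Candidates per position — 1:teeflop {Prep,Adv}; 2:teeflop {Prep,Adv}; 3:merntheil {Adj}; 4:fega {Conj,Prep}; 5:merntheil {Adj}; 6:merntheil {Adj}; 7:laumvalm {Conj}.
There are 8 candidate sequences in total.
Checking each against the rules leaves 6 sequences.
Count = 6.

6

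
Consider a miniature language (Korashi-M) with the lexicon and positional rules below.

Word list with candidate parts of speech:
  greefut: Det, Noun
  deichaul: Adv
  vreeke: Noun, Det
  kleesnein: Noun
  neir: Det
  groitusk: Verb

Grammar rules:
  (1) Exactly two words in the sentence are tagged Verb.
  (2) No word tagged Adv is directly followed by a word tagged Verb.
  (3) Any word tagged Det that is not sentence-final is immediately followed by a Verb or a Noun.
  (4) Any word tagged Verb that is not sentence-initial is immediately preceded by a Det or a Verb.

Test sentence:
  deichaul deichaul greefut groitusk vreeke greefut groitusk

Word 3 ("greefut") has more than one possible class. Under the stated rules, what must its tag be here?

Det

Candidates per position — 1:deichaul {Adv}; 2:deichaul {Adv}; 3:greefut {Det,Noun}; 4:groitusk {Verb}; 5:vreeke {Noun,Det}; 6:greefut {Det,Noun}; 7:groitusk {Verb}.
If word 3 were Noun, no tagging could satisfy rule 4; so word 3 is Det.
If word 6 were Noun, no tagging could satisfy rule 4; so word 6 is Det.
If word 5 were Det, no tagging could satisfy rule 3; so word 5 is Noun.
So the tagging must be: Adv Adv Det Verb Noun Det Verb.
Verifying each rule — rule 1 ok; rule 2 ok; rule 3 ok; rule 4 ok.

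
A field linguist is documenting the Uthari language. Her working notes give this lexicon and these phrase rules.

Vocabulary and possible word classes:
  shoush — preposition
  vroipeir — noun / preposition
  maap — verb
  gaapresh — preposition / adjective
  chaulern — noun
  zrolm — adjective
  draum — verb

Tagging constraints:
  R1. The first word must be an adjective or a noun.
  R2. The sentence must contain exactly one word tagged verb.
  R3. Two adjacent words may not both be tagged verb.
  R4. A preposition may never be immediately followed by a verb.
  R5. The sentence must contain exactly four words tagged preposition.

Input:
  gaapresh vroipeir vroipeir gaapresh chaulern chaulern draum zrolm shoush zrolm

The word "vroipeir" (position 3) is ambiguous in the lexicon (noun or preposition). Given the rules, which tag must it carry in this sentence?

Candidates per position — 1:gaapresh {preposition,adjective}; 2:vroipeir {noun,preposition}; 3:vroipeir {noun,preposition}; 4:gaapresh {preposition,adjective}; 5:chaulern {noun}; 6:chaulern {noun}; 7:draum {verb}; 8:zrolm {adjective}; 9:shoush {preposition}; 10:zrolm {adjective}.
Word 1 cannot be preposition — rule 1 would then fail for every completion. It is adjective.
Word 2 cannot be noun — rule 5 would then fail for every completion. It is preposition.
Word 3 cannot be noun — rule 5 would then fail for every completion. It is preposition.
Word 4 cannot be adjective — rule 5 would then fail for every completion. It is preposition.
The unique satisfying tagging is: adjective preposition preposition preposition noun noun verb adjective preposition adjective.
Check: rule 1 holds; rule 2 holds; rule 3 holds; rule 4 holds; rule 5 holds.

preposition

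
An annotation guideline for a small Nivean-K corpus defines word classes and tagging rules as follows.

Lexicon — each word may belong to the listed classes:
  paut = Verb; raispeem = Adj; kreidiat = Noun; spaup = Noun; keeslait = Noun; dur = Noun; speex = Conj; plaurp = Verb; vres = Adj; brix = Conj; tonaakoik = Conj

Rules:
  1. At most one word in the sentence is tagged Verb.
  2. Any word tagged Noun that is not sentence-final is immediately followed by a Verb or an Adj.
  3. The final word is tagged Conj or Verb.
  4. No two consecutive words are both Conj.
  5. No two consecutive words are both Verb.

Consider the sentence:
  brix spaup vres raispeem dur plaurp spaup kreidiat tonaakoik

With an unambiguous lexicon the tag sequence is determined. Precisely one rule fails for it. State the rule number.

2

Fixed tagging: Conj Noun Adj Adj Noun Verb Noun Noun Conj.
Checking each rule: R1 pass, R2 fail, R3 pass, R4 pass, R5 pass.
Only rule 2 fails.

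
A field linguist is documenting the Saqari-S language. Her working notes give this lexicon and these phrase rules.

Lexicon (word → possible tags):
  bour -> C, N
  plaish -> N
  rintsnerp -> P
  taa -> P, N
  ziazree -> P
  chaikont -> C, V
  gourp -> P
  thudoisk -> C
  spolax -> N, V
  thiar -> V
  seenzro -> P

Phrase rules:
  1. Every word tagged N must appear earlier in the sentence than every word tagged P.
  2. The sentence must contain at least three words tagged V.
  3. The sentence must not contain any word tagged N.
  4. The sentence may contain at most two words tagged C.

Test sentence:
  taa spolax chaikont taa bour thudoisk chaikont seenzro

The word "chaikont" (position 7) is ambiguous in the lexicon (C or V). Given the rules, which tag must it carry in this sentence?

Candidates per position — 1:taa {P,N}; 2:spolax {N,V}; 3:chaikont {C,V}; 4:taa {P,N}; 5:bour {C,N}; 6:thudoisk {C}; 7:chaikont {C,V}; 8:seenzro {P}.
Word 1 cannot be N — rule 3 would then fail for every completion. It is P.
Word 2 cannot be N — rule 1 would then fail for every completion. It is V.
Word 3 cannot be C — rule 2 would then fail for every completion. It is V.
Word 4 cannot be N — rule 1 would then fail for every completion. It is P.
Word 5 cannot be N — rule 1 would then fail for every completion. It is C.
Word 7 cannot be C — rule 2 would then fail for every completion. It is V.
That leaves exactly one tagging: P V V P C C V P.
Rule-by-rule: rule 1 holds; rule 2 holds; rule 3 holds; rule 4 holds.

V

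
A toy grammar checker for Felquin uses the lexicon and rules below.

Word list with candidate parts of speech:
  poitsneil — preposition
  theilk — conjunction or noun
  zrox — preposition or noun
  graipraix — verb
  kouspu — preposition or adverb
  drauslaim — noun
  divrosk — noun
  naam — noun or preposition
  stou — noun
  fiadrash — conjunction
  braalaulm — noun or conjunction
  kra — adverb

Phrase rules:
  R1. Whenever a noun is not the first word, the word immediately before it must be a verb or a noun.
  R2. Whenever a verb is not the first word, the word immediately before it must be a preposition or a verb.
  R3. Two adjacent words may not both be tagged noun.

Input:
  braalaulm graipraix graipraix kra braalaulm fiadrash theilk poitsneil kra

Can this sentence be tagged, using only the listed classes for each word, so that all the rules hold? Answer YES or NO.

Candidates per position — 1:braalaulm {noun,conjunction}; 2:graipraix {verb}; 3:graipraix {verb}; 4:kra {adverb}; 5:braalaulm {noun,conjunction}; 6:fiadrash {conjunction}; 7:theilk {conjunction,noun}; 8:poitsneil {preposition}; 9:kra {adverb}.
Rule 2 cannot be satisfied by any choice of tags from the lexicon.
So there is no consistent tagging.

NO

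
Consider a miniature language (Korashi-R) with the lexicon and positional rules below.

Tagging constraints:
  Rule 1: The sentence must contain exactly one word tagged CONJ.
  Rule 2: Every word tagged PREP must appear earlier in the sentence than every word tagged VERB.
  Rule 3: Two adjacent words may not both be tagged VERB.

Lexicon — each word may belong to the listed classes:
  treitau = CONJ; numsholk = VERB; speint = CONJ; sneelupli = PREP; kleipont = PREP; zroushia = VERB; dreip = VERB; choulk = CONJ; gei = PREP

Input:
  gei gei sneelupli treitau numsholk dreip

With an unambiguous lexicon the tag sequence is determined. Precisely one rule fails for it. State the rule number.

Fixed tagging: PREP PREP PREP CONJ VERB VERB.
Applying the rules: R1 holds, R2 holds, R3 violated.
Only rule 3 fails.

3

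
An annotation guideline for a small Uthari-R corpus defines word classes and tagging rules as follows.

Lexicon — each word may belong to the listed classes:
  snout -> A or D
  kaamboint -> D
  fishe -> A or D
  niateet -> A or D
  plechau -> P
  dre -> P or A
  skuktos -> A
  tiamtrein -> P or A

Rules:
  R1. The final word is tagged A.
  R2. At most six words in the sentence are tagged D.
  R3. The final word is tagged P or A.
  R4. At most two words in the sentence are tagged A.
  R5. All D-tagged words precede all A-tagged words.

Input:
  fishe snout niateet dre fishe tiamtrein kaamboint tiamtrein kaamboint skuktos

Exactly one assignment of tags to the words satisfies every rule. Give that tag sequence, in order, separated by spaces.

D D D P D P D P D A

Candidates per position — 1:fishe {A,D}; 2:snout {A,D}; 3:niateet {A,D}; 4:dre {P,A}; 5:fishe {A,D}; 6:tiamtrein {P,A}; 7:kaamboint {D}; 8:tiamtrein {P,A}; 9:kaamboint {D}; 10:skuktos {A}.
Word 1 cannot be A — rule 5 would then fail for every completion. It is D.
Word 2 cannot be A — rule 5 would then fail for every completion. It is D.
Word 3 cannot be A — rule 5 would then fail for every completion. It is D.
Word 4 cannot be A — rule 5 would then fail for every completion. It is P.
Word 5 cannot be A — rule 5 would then fail for every completion. It is D.
Word 6 cannot be A — rule 5 would then fail for every completion. It is P.
Word 8 cannot be A — rule 5 would then fail for every completion. It is P.
So the tagging must be: D D D P D P D P D A.
Verifying each rule — rule 1 ✓; rule 2 ✓; rule 3 ✓; rule 4 ✓; rule 5 ✓.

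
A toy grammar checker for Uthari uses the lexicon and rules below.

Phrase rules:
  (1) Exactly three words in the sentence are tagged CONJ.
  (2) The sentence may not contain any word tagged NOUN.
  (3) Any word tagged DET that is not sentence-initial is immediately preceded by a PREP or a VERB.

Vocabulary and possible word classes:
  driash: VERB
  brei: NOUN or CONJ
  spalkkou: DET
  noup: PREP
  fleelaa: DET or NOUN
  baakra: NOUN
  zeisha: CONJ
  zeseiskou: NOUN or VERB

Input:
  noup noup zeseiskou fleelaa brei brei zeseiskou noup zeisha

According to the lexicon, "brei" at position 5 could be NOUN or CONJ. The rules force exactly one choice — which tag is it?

Candidates per position — 1:noup {PREP}; 2:noup {PREP}; 3:zeseiskou {NOUN,VERB}; 4:fleelaa {DET,NOUN}; 5:brei {NOUN,CONJ}; 6:brei {NOUN,CONJ}; 7:zeseiskou {NOUN,VERB}; 8:noup {PREP}; 9:zeisha {CONJ}.
At position 3, choosing NOUN makes rule 2 impossible to satisfy; hence VERB.
At position 4, choosing NOUN makes rule 2 impossible to satisfy; hence DET.
At position 5, choosing NOUN makes rule 1 impossible to satisfy; hence CONJ.
At position 6, choosing NOUN makes rule 1 impossible to satisfy; hence CONJ.
At position 7, choosing NOUN makes rule 2 impossible to satisfy; hence VERB.
That leaves exactly one tagging: PREP PREP VERB DET CONJ CONJ VERB PREP CONJ.
Checking: rule 1 holds; rule 2 holds; rule 3 holds.

CONJ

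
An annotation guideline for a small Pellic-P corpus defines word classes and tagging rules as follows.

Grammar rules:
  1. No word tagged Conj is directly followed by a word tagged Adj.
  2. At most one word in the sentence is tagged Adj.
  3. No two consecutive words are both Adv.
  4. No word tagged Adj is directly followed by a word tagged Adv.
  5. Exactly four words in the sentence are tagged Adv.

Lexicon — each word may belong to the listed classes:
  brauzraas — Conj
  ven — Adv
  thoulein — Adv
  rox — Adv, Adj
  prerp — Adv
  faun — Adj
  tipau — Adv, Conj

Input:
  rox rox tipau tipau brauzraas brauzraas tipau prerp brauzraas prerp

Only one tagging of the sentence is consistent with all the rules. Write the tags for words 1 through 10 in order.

Adv Adj Conj Adv Conj Conj Conj Adv Conj Adv

Candidates per position — 1:rox {Adv,Adj}; 2:rox {Adv,Adj}; 3:tipau {Adv,Conj}; 4:tipau {Adv,Conj}; 5:brauzraas {Conj}; 6:brauzraas {Conj}; 7:tipau {Adv,Conj}; 8:prerp {Adv}; 9:brauzraas {Conj}; 10:prerp {Adv}.
Word 7 cannot be Adv — rule 3 would then fail for every completion. It is Conj.
The remaining ambiguous positions (1, 2, 3, 4) are resolved jointly — only one combination satisfies every rule.
That leaves exactly one tagging: Adv Adj Conj Adv Conj Conj Conj Adv Conj Adv.
Check: rule 1 holds; rule 2 holds; rule 3 holds; rule 4 holds; rule 5 holds.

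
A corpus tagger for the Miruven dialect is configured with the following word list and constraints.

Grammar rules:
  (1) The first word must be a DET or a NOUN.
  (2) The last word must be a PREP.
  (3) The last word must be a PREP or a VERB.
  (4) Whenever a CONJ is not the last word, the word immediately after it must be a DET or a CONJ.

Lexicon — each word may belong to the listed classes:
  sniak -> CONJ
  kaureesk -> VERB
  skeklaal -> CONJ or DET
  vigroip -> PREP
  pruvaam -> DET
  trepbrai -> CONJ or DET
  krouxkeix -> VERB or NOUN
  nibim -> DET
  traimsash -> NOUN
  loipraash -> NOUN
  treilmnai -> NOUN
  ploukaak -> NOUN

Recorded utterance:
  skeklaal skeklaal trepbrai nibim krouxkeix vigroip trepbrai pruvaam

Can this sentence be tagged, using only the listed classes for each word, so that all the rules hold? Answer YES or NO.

NO

Candidates per position — 1:skeklaal {CONJ,DET}; 2:skeklaal {CONJ,DET}; 3:trepbrai {CONJ,DET}; 4:nibim {DET}; 5:krouxkeix {VERB,NOUN}; 6:vigroip {PREP}; 7:trepbrai {CONJ,DET}; 8:pruvaam {DET}.
Rule 2 cannot be satisfied by any choice of tags from the lexicon.
So there is no consistent tagging.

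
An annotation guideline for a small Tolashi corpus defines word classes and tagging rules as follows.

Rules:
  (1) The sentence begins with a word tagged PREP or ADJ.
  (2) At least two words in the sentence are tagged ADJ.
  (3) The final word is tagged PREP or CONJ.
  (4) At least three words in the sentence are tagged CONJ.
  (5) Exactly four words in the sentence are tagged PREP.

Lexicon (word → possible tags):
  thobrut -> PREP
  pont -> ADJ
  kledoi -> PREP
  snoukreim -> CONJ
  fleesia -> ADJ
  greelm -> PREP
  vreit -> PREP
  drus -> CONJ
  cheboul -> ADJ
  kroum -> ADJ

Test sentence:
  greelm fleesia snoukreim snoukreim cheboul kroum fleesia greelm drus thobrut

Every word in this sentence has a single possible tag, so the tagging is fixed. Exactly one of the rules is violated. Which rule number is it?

Fixed tagging: PREP ADJ CONJ CONJ ADJ ADJ ADJ PREP CONJ PREP.
Applying the rules: R1 ok, R2 ok, R3 ok, R4 ok, R5 fails.
Only rule 5 fails.

5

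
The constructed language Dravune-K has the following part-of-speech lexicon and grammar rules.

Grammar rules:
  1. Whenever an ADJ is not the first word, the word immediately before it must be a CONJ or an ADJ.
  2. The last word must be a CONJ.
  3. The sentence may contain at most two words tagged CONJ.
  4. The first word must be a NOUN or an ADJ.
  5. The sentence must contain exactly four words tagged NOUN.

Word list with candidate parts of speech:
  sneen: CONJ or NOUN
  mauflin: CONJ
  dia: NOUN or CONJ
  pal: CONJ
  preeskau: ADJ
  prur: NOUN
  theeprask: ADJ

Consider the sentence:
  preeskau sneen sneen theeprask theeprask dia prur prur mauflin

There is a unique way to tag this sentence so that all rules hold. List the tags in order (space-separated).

Candidates per position — 1:preeskau {ADJ}; 2:sneen {CONJ,NOUN}; 3:sneen {CONJ,NOUN}; 4:theeprask {ADJ}; 5:theeprask {ADJ}; 6:dia {NOUN,CONJ}; 7:prur {NOUN}; 8:prur {NOUN}; 9:mauflin {CONJ}.
Position 3: NOUN is ruled out by rule 1; that leaves CONJ.
Position 6: CONJ is ruled out by rule 3; that leaves NOUN.
Position 2: CONJ is ruled out by rule 3; that leaves NOUN.
So the tagging must be: ADJ NOUN CONJ ADJ ADJ NOUN NOUN NOUN CONJ.
Verifying each rule — rule 1 ✓; rule 2 ✓; rule 3 ✓; rule 4 ✓; rule 5 ✓.

ADJ NOUN CONJ ADJ ADJ NOUN NOUN NOUN CONJ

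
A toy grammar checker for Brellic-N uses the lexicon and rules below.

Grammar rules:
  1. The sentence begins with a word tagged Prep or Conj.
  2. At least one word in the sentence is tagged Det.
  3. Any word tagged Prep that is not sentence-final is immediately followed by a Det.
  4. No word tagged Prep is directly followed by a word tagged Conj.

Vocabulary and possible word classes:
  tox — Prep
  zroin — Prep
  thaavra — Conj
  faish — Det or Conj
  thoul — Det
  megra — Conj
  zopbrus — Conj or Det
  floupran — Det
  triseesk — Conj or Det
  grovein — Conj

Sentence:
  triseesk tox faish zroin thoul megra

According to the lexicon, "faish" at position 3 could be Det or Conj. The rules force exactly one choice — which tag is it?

Det

Candidates per position — 1:triseesk {Conj,Det}; 2:tox {Prep}; 3:faish {Det,Conj}; 4:zroin {Prep}; 5:thoul {Det}; 6:megra {Conj}.
If word 1 were Det, no tagging could satisfy rule 1; so word 1 is Conj.
If word 3 were Conj, no tagging could satisfy rule 3; so word 3 is Det.
So the tagging must be: Conj Prep Det Prep Det Conj.
Check: rule 1 ok; rule 2 ok; rule 3 ok; rule 4 ok.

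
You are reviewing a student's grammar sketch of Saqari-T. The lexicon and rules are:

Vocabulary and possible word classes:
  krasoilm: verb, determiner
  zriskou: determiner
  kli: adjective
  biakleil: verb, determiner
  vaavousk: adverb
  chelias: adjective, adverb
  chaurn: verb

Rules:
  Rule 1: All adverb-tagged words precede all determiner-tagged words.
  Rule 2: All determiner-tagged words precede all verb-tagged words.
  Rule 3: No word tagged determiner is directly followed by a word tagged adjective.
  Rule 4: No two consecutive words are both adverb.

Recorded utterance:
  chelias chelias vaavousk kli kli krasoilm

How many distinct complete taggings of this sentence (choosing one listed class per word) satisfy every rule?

4

Candidates per position — 1:chelias {adjective,adverb}; 2:chelias {adjective,adverb}; 3:vaavousk {adverb}; 4:kli {adjective}; 5:kli {adjective}; 6:krasoilm {verb,determiner}.
There are 8 candidate sequences in total.
The sequences that satisfy every rule: adjective adjective adverb adjective adjective verb; adjective adjective adverb adjective adjective determiner; adverb adjective adverb adjective adjective verb; adverb adjective adverb adjective adjective determiner.
Count = 4.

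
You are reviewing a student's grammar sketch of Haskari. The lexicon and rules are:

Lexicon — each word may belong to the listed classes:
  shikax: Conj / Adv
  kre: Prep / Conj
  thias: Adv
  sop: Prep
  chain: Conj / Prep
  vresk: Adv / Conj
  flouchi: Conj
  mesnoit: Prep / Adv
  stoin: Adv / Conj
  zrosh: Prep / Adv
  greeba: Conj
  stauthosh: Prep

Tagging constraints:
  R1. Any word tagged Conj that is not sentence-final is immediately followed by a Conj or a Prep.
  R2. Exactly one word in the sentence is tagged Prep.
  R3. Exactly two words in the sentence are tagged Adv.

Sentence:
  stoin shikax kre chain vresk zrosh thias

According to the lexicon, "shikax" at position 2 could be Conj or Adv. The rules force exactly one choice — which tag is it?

Conj

Candidates per position — 1:stoin {Adv,Conj}; 2:shikax {Conj,Adv}; 3:kre {Prep,Conj}; 4:chain {Conj,Prep}; 5:vresk {Adv,Conj}; 6:zrosh {Prep,Adv}; 7:thias {Adv}.
Position 2: the remaining choice is settled jointly with positions 1, 3, 4, 5, 6 — only Conj at position 2 is part of a tagging that satisfies every rule.
That leaves exactly one tagging: Adv Conj Conj Conj Conj Prep Adv.
Check: rule 1 ✓; rule 2 ✓; rule 3 ✓.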